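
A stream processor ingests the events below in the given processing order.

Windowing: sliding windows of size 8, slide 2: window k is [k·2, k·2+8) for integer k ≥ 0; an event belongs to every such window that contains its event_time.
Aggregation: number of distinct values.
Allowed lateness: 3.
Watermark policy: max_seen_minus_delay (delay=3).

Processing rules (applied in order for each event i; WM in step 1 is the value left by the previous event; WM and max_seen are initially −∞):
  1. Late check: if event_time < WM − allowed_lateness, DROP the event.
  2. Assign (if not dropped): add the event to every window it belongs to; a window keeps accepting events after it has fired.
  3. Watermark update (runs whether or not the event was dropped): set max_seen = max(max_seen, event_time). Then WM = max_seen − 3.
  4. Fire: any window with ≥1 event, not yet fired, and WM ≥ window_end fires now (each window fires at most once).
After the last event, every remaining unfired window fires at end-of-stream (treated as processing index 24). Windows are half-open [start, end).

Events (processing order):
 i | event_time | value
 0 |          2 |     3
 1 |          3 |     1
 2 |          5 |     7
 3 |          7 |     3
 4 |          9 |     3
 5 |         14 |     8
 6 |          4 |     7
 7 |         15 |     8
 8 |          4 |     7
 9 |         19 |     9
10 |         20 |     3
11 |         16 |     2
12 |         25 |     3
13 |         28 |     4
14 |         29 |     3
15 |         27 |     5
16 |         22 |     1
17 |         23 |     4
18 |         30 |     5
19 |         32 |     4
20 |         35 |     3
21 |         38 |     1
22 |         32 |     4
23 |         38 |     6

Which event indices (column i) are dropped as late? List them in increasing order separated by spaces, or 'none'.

i=0 t=2 v=3: → [2,10),[0,8); WM=-1
i=1 t=3 v=1: → [2,10),[0,8); WM=0
i=2 t=5 v=7: → [4,12),[2,10),[0,8); WM=2
i=3 t=7 v=3: → [6,14),[4,12),[2,10),[0,8); WM=4
i=4 t=9 v=3: → [8,16),[6,14),[4,12),[2,10); WM=6
i=5 t=14 v=8: → [14,22),[12,20),[10,18),[8,16); WM=11; [0,8) fires=3 [2,10) fires=3
i=6 t=4 v=7: DROP (t<11-3); WM=11
i=7 t=15 v=8: → [14,22),[12,20),[10,18),[8,16); WM=12; [4,12) fires=2
i=8 t=4 v=7: DROP (t<12-3); WM=12
i=9 t=19 v=9: → [18,26),[16,24),[14,22),[12,20); WM=16; [6,14) fires=1 [8,16) fires=2
i=10 t=20 v=3: → [20,28),[18,26),[16,24),[14,22); WM=17
i=11 t=16 v=2: → [16,24),[14,22),[12,20),[10,18); WM=17
i=12 t=25 v=3: → [24,32),[22,30),[20,28),[18,26); WM=22; [10,18) fires=2 [12,20) fires=3 [14,22) fires=4
i=13 t=28 v=4: → [28,36),[26,34),[24,32),[22,30); WM=25; [16,24) fires=3
i=14 t=29 v=3: → [28,36),[26,34),[24,32),[22,30); WM=26; [18,26) fires=2
i=15 t=27 v=5: → [26,34),[24,32),[22,30),[20,28); WM=26
i=16 t=22 v=1: DROP (t<26-3); WM=26
i=17 t=23 v=4: → [22,30),[20,28),[18,26),[16,24); WM=26
i=18 t=30 v=5: → [30,38),[28,36),[26,34),[24,32); WM=27
i=19 t=32 v=4: → [32,40),[30,38),[28,36),[26,34); WM=29; [20,28) fires=3
i=20 t=35 v=3: → [34,42),[32,40),[30,38),[28,36); WM=32; [22,30) fires=3 [24,32) fires=3
i=21 t=38 v=1: → [38,46),[36,44),[34,42),[32,40); WM=35; [26,34) fires=3
i=22 t=32 v=4: → [32,40),[30,38),[28,36),[26,34); WM=35
i=23 t=38 v=6: → [38,46),[36,44),[34,42),[32,40); WM=35

6 8 16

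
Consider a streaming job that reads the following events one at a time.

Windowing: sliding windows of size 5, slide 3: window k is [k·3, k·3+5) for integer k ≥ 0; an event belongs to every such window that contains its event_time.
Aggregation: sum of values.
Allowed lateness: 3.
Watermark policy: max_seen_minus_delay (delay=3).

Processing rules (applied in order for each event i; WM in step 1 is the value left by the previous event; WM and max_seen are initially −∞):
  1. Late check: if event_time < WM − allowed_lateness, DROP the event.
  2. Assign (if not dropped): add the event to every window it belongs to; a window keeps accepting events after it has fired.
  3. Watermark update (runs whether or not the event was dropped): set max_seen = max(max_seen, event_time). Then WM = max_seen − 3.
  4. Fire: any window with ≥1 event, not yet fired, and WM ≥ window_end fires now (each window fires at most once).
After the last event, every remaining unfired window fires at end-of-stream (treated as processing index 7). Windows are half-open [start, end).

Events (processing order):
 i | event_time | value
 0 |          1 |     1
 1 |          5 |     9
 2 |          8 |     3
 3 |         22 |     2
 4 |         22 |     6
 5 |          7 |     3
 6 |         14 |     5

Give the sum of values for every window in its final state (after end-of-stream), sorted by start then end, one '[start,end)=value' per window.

[0,5)=1 [3,8)=9 [6,11)=3 [18,23)=8 [21,26)=8

i=0 t=1 v=1: → [0,5); WM=-2
i=1 t=5 v=9: → [3,8); WM=2
i=2 t=8 v=3: → [6,11); WM=5; [0,5) fires=1
i=3 t=22 v=2: → [21,26),[18,23); WM=19; [3,8) fires=9 [6,11) fires=3
i=4 t=22 v=6: → [21,26),[18,23); WM=19
i=5 t=7 v=3: DROP (t<19-3); WM=19
i=6 t=14 v=5: DROP (t<19-3); WM=19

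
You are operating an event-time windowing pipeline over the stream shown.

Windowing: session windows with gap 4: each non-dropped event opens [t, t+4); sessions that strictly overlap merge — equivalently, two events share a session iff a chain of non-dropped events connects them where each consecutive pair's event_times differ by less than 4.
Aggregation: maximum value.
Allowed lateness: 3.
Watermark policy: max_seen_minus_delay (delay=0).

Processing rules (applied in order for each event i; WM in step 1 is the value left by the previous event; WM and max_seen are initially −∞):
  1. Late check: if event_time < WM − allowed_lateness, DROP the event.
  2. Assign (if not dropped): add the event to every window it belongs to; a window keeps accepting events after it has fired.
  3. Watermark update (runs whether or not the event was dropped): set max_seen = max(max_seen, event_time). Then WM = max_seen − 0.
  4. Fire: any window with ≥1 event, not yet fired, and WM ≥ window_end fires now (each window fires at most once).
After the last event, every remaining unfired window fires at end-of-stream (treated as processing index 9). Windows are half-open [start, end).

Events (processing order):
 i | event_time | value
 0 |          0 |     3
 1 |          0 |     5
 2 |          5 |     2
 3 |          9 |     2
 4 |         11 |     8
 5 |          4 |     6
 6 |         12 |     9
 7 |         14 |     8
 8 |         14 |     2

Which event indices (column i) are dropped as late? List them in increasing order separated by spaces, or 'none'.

i=0 t=0 v=3: → [0,4); WM=0
i=1 t=0 v=5: → [0,4); WM=0
i=2 t=5 v=2: → [5,9); WM=5
i=3 t=9 v=2: → [9,13); WM=9
i=4 t=11 v=8: → [9,15); WM=11
i=5 t=4 v=6: DROP (t<11-3); WM=11
i=6 t=12 v=9: → [9,16); WM=12
i=7 t=14 v=8: → [9,18); WM=14
i=8 t=14 v=2: → [9,18); WM=14

5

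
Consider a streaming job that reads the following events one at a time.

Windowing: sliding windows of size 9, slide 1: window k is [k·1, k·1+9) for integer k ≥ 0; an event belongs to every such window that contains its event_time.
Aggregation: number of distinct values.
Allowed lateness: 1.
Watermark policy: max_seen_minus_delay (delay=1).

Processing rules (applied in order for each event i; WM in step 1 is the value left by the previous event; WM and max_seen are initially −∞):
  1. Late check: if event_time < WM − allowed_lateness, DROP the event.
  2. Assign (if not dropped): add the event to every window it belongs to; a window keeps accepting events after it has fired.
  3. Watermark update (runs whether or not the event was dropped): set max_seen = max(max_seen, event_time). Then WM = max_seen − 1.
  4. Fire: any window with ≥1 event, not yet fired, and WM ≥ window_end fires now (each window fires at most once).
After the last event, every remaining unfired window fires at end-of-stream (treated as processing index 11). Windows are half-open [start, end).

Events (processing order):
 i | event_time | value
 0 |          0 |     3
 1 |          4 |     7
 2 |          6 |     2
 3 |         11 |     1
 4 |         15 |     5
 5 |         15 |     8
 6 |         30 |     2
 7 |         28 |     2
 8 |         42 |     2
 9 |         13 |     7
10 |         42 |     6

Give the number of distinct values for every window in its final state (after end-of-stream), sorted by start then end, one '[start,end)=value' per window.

i=0 t=0 v=3: → [0,9); WM=-1
i=1 t=4 v=7: → [4,13),[3,12),[2,11),[1,10),[0,9); WM=3
i=2 t=6 v=2: → [6,15),[5,14),[4,13),[3,12),[2,11),[1,10),[0,9); WM=5
i=3 t=11 v=1: → [11,20),[10,19),[9,18),[8,17),[7,16),[6,15),[5,14),[4,13),[3,12); WM=10; [0,9) fires=3 [1,10) fires=2
i=4 t=15 v=5: → [15,24),[14,23),[13,22),[12,21),[11,20),[10,19),[9,18),[8,17),[7,16); WM=14; [2,11) fires=2 [3,12) fires=3 [4,13) fires=3 [5,14) fires=2
i=5 t=15 v=8: → [15,24),[14,23),[13,22),[12,21),[11,20),[10,19),[9,18),[8,17),[7,16); WM=14
i=6 t=30 v=2: → [30,39),[29,38),[28,37),[27,36),[26,35),[25,34),[24,33),[23,32),[22,31); WM=29; [6,15) fires=2 [7,16) fires=3 [8,17) fires=3 [9,18) fires=3 [10,19) fires=3 [11,20) fires=3 [12,21) fires=2 [13,22) fires=2 [14,23) fires=2 [15,24) fires=2
i=7 t=28 v=2: → [28,37),[27,36),[26,35),[25,34),[24,33),[23,32),[22,31),[21,30),[20,29); WM=29; [20,29) fires=1
i=8 t=42 v=2: → [42,51),[41,50),[40,49),[39,48),[38,47),[37,46),[36,45),[35,44),[34,43); WM=41; [21,30) fires=1 [22,31) fires=1 [23,32) fires=1 [24,33) fires=1 [25,34) fires=1 [26,35) fires=1 [27,36) fires=1 [28,37) fires=1 [29,38) fires=1 [30,39) fires=1
i=9 t=13 v=7: DROP (t<41-1); WM=41
i=10 t=42 v=6: → [42,51),[41,50),[40,49),[39,48),[38,47),[37,46),[36,45),[35,44),[34,43); WM=41

[0,9)=3 [1,10)=2 [2,11)=2 [3,12)=3 [4,13)=3 [5,14)=2 [6,15)=2 [7,16)=3 [8,17)=3 [9,18)=3 [10,19)=3 [11,20)=3 [12,21)=2 [13,22)=2 [14,23)=2 [15,24)=2 [20,29)=1 [21,30)=1 [22,31)=1 [23,32)=1 [24,33)=1 [25,34)=1 [26,35)=1 [27,36)=1 [28,37)=1 [29,38)=1 [30,39)=1 [34,43)=2 [35,44)=2 [36,45)=2 [37,46)=2 [38,47)=2 [39,48)=2 [40,49)=2 [41,50)=2 [42,51)=2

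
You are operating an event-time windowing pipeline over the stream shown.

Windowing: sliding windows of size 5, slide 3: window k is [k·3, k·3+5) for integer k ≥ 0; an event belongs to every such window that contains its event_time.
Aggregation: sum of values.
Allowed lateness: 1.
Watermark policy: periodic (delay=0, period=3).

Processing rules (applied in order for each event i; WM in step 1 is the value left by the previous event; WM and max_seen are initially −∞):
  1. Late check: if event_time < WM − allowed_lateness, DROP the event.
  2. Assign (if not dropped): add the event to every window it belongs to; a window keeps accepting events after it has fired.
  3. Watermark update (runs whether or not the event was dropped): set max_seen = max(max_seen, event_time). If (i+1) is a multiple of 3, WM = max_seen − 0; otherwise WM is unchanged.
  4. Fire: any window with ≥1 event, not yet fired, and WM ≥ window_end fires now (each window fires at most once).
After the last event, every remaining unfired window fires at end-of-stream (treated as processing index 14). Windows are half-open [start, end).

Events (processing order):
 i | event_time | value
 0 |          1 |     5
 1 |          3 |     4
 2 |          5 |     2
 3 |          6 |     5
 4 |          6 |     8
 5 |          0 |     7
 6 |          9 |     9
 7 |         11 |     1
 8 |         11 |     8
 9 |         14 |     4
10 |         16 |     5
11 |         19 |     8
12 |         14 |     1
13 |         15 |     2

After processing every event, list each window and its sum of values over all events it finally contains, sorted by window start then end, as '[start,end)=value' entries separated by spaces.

[0,5)=9 [3,8)=19 [6,11)=22 [9,14)=18 [12,17)=9 [15,20)=13 [18,23)=8

i=0 t=1 v=5: → [0,5); WM=−∞
i=1 t=3 v=4: → [3,8),[0,5); WM=−∞
i=2 t=5 v=2: → [3,8); WM=5; [0,5) fires=9
i=3 t=6 v=5: → [6,11),[3,8); WM=5
i=4 t=6 v=8: → [6,11),[3,8); WM=5
i=5 t=0 v=7: DROP (t<5-1); WM=6
i=6 t=9 v=9: → [9,14),[6,11); WM=6
i=7 t=11 v=1: → [9,14); WM=6
i=8 t=11 v=8: → [9,14); WM=11; [3,8) fires=19 [6,11) fires=22
i=9 t=14 v=4: → [12,17); WM=11
i=10 t=16 v=5: → [15,20),[12,17); WM=11
i=11 t=19 v=8: → [18,23),[15,20); WM=19; [9,14) fires=18 [12,17) fires=9
i=12 t=14 v=1: DROP (t<19-1); WM=19
i=13 t=15 v=2: DROP (t<19-1); WM=19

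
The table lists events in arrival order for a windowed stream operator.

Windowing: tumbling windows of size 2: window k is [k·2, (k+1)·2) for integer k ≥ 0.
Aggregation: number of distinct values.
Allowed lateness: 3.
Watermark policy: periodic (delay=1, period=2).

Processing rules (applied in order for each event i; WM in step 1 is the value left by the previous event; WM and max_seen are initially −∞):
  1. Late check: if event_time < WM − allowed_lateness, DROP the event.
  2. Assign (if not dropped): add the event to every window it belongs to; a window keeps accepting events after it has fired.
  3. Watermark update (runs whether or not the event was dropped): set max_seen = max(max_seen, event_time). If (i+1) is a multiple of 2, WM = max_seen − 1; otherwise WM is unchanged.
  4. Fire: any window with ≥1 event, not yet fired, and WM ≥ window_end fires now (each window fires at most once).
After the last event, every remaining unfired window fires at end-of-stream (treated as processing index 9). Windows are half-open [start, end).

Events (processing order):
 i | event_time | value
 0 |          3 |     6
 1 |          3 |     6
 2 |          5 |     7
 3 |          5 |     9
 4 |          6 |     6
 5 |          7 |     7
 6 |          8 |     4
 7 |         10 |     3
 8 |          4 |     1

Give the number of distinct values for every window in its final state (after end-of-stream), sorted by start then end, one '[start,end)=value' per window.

[2,4)=1 [4,6)=2 [6,8)=2 [8,10)=1 [10,12)=1

i=0 t=3 v=6: → [2,4); WM=−∞
i=1 t=3 v=6: → [2,4); WM=2
i=2 t=5 v=7: → [4,6); WM=2
i=3 t=5 v=9: → [4,6); WM=4; [2,4) fires=1
i=4 t=6 v=6: → [6,8); WM=4
i=5 t=7 v=7: → [6,8); WM=6; [4,6) fires=2
i=6 t=8 v=4: → [8,10); WM=6
i=7 t=10 v=3: → [10,12); WM=9; [6,8) fires=2
i=8 t=4 v=1: DROP (t<9-3); WM=9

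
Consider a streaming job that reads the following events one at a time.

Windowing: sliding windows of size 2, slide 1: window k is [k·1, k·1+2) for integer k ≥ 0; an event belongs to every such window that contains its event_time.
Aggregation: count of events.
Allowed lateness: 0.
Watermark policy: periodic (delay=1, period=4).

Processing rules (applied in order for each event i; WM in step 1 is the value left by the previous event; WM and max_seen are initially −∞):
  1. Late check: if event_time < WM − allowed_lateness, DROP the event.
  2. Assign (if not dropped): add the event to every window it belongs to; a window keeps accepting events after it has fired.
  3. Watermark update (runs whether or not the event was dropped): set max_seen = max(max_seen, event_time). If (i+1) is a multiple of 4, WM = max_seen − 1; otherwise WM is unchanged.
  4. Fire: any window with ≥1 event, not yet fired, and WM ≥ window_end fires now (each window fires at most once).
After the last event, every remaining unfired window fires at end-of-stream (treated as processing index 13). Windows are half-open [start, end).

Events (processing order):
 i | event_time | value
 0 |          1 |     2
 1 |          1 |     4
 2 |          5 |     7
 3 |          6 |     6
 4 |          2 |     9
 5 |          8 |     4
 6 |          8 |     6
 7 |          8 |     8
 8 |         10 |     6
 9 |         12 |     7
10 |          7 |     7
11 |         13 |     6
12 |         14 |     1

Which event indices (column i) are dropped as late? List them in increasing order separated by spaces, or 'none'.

i=0 t=1 v=2: → [1,3),[0,2); WM=−∞
i=1 t=1 v=4: → [1,3),[0,2); WM=−∞
i=2 t=5 v=7: → [5,7),[4,6); WM=−∞
i=3 t=6 v=6: → [6,8),[5,7); WM=5; [0,2) fires=2 [1,3) fires=2
i=4 t=2 v=9: DROP (t<5-0); WM=5
i=5 t=8 v=4: → [8,10),[7,9); WM=5
i=6 t=8 v=6: → [8,10),[7,9); WM=5
i=7 t=8 v=8: → [8,10),[7,9); WM=7; [4,6) fires=1 [5,7) fires=2
i=8 t=10 v=6: → [10,12),[9,11); WM=7
i=9 t=12 v=7: → [12,14),[11,13); WM=7
i=10 t=7 v=7: → [7,9),[6,8); WM=7
i=11 t=13 v=6: → [13,15),[12,14); WM=12; [6,8) fires=2 [7,9) fires=4 [8,10) fires=3 [9,11) fires=1 [10,12) fires=1
i=12 t=14 v=1: → [14,16),[13,15); WM=12

4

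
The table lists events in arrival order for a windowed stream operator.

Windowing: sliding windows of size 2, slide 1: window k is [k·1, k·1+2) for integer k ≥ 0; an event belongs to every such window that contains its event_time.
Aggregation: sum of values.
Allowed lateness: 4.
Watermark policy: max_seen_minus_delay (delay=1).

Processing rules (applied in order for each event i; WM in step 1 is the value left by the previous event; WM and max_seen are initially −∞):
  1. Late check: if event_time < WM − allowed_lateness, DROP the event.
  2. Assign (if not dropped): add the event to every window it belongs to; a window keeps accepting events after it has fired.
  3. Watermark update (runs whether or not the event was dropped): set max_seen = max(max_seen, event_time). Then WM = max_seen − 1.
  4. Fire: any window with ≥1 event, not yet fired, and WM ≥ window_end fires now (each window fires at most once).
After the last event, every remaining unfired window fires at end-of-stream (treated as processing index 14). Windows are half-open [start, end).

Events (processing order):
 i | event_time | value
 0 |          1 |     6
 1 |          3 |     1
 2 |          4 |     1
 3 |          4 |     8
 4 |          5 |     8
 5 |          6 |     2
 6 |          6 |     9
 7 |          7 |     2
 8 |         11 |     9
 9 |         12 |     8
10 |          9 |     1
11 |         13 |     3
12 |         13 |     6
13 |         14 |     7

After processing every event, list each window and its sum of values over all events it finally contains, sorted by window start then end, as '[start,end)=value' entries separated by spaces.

[0,2)=6 [1,3)=6 [2,4)=1 [3,5)=10 [4,6)=17 [5,7)=19 [6,8)=13 [7,9)=2 [8,10)=1 [9,11)=1 [10,12)=9 [11,13)=17 [12,14)=17 [13,15)=16 [14,16)=7

i=0 t=1 v=6: → [1,3),[0,2); WM=0
i=1 t=3 v=1: → [3,5),[2,4); WM=2; [0,2) fires=6
i=2 t=4 v=1: → [4,6),[3,5); WM=3; [1,3) fires=6
i=3 t=4 v=8: → [4,6),[3,5); WM=3
i=4 t=5 v=8: → [5,7),[4,6); WM=4; [2,4) fires=1
i=5 t=6 v=2: → [6,8),[5,7); WM=5; [3,5) fires=10
i=6 t=6 v=9: → [6,8),[5,7); WM=5
i=7 t=7 v=2: → [7,9),[6,8); WM=6; [4,6) fires=17
i=8 t=11 v=9: → [11,13),[10,12); WM=10; [5,7) fires=19 [6,8) fires=13 [7,9) fires=2
i=9 t=12 v=8: → [12,14),[11,13); WM=11
i=10 t=9 v=1: → [9,11),[8,10); WM=11; [8,10) fires=1 [9,11) fires=1
i=11 t=13 v=3: → [13,15),[12,14); WM=12; [10,12) fires=9
i=12 t=13 v=6: → [13,15),[12,14); WM=12
i=13 t=14 v=7: → [14,16),[13,15); WM=13; [11,13) fires=17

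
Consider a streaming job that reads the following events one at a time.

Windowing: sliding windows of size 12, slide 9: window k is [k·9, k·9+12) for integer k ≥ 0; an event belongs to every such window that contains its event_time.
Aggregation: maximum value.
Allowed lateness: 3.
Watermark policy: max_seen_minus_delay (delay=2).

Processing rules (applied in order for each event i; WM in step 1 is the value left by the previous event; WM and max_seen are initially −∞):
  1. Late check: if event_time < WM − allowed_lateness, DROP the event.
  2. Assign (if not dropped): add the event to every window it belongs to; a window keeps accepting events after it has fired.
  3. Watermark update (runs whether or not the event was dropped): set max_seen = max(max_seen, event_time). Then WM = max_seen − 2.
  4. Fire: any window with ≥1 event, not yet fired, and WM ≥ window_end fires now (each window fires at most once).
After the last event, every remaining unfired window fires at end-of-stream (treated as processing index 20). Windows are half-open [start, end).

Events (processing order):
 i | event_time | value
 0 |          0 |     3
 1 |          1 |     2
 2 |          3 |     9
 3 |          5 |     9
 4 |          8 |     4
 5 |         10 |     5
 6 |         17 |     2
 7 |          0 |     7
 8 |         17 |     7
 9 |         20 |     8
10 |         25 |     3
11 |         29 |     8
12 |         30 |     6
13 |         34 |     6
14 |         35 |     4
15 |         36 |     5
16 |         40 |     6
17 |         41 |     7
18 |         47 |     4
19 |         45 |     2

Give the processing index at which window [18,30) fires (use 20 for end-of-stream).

i=0 t=0 v=3: → [0,12); WM=-2
i=1 t=1 v=2: → [0,12); WM=-1
i=2 t=3 v=9: → [0,12); WM=1
i=3 t=5 v=9: → [0,12); WM=3
i=4 t=8 v=4: → [0,12); WM=6
i=5 t=10 v=5: → [9,21),[0,12); WM=8
i=6 t=17 v=2: → [9,21); WM=15; [0,12) fires=9
i=7 t=0 v=7: DROP (t<15-3); WM=15
i=8 t=17 v=7: → [9,21); WM=15
i=9 t=20 v=8: → [18,30),[9,21); WM=18
i=10 t=25 v=3: → [18,30); WM=23; [9,21) fires=8
i=11 t=29 v=8: → [27,39),[18,30); WM=27
i=12 t=30 v=6: → [27,39); WM=28
i=13 t=34 v=6: → [27,39); WM=32; [18,30) fires=8
i=14 t=35 v=4: → [27,39); WM=33
i=15 t=36 v=5: → [36,48),[27,39); WM=34
i=16 t=40 v=6: → [36,48); WM=38
i=17 t=41 v=7: → [36,48); WM=39; [27,39) fires=8
i=18 t=47 v=4: → [45,57),[36,48); WM=45
i=19 t=45 v=2: → [45,57),[36,48); WM=45

13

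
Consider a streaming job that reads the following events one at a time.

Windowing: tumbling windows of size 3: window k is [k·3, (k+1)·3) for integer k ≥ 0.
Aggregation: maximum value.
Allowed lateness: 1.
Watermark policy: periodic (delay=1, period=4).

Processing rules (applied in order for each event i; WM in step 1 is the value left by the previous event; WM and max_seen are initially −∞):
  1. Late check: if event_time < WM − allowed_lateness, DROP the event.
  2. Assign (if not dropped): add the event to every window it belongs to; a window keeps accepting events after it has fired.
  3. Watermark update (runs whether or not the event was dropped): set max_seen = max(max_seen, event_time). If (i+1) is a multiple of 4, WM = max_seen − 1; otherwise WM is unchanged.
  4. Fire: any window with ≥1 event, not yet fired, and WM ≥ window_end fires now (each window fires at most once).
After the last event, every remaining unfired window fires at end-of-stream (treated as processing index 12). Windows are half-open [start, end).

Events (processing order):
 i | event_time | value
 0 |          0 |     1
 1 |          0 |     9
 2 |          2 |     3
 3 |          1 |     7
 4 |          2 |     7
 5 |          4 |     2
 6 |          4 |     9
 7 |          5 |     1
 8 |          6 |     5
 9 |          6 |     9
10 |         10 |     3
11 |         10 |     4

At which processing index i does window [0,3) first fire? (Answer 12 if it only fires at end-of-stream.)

i=0 t=0 v=1: → [0,3); WM=−∞
i=1 t=0 v=9: → [0,3); WM=−∞
i=2 t=2 v=3: → [0,3); WM=−∞
i=3 t=1 v=7: → [0,3); WM=1
i=4 t=2 v=7: → [0,3); WM=1
i=5 t=4 v=2: → [3,6); WM=1
i=6 t=4 v=9: → [3,6); WM=1
i=7 t=5 v=1: → [3,6); WM=4; [0,3) fires=9
i=8 t=6 v=5: → [6,9); WM=4
i=9 t=6 v=9: → [6,9); WM=4
i=10 t=10 v=3: → [9,12); WM=4
i=11 t=10 v=4: → [9,12); WM=9; [3,6) fires=9 [6,9) fires=9

7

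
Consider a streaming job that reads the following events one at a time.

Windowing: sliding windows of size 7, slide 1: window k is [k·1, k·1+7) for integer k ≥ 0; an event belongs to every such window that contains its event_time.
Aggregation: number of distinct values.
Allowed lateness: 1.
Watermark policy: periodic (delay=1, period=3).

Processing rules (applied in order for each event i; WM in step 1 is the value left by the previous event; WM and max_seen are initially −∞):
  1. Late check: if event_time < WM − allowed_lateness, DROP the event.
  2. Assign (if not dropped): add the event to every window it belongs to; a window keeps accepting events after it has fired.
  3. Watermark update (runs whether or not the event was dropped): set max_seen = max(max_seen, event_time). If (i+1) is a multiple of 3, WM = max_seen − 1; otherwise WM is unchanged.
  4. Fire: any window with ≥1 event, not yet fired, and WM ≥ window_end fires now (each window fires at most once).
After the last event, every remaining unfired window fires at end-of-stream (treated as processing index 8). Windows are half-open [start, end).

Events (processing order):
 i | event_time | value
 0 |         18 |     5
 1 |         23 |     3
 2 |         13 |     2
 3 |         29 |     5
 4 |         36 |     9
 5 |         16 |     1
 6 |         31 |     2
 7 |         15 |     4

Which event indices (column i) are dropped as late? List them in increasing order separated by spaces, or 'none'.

i=0 t=18 v=5: → [18,25),[17,24),[16,23),[15,22),[14,21),[13,20),[12,19); WM=−∞
i=1 t=23 v=3: → [23,30),[22,29),[21,28),[20,27),[19,26),[18,25),[17,24); WM=−∞
i=2 t=13 v=2: → [13,20),[12,19),[11,18),[10,17),[9,16),[8,15),[7,14); WM=22; [7,14) fires=1 [8,15) fires=1 [9,16) fires=1 [10,17) fires=1 [11,18) fires=1 [12,19) fires=2 [13,20) fires=2 [14,21) fires=1 [15,22) fires=1
i=3 t=29 v=5: → [29,36),[28,35),[27,34),[26,33),[25,32),[24,31),[23,30); WM=22
i=4 t=36 v=9: → [36,43),[35,42),[34,41),[33,40),[32,39),[31,38),[30,37); WM=22
i=5 t=16 v=1: DROP (t<22-1); WM=35; [16,23) fires=1 [17,24) fires=2 [18,25) fires=2 [19,26) fires=1 [20,27) fires=1 [21,28) fires=1 [22,29) fires=1 [23,30) fires=2 [24,31) fires=1 [25,32) fires=1 [26,33) fires=1 [27,34) fires=1 [28,35) fires=1
i=6 t=31 v=2: DROP (t<35-1); WM=35
i=7 t=15 v=4: DROP (t<35-1); WM=35

5 6 7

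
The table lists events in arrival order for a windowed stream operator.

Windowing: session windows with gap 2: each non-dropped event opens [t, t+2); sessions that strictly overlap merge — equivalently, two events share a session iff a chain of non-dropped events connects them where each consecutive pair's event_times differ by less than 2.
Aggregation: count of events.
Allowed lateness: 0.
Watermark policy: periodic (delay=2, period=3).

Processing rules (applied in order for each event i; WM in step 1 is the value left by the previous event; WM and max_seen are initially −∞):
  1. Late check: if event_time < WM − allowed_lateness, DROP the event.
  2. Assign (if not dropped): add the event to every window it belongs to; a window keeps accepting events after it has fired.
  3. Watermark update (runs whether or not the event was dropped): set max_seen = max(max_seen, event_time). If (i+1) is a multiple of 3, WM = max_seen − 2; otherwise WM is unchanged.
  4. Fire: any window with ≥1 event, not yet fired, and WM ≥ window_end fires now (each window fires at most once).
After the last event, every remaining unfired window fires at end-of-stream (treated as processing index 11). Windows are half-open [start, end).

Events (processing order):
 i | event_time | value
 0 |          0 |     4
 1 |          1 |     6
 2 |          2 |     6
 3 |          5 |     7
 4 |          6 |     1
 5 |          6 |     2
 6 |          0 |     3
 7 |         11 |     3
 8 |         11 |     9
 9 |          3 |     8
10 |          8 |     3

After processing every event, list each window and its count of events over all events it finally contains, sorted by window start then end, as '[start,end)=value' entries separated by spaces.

i=0 t=0 v=4: → [0,2); WM=−∞
i=1 t=1 v=6: → [0,3); WM=−∞
i=2 t=2 v=6: → [0,4); WM=0
i=3 t=5 v=7: → [5,7); WM=0
i=4 t=6 v=1: → [5,8); WM=0
i=5 t=6 v=2: → [5,8); WM=4
i=6 t=0 v=3: DROP (t<4-0); WM=4
i=7 t=11 v=3: → [11,13); WM=4
i=8 t=11 v=9: → [11,13); WM=9
i=9 t=3 v=8: DROP (t<9-0); WM=9
i=10 t=8 v=3: DROP (t<9-0); WM=9

[0,4)=3 [5,8)=3 [11,13)=2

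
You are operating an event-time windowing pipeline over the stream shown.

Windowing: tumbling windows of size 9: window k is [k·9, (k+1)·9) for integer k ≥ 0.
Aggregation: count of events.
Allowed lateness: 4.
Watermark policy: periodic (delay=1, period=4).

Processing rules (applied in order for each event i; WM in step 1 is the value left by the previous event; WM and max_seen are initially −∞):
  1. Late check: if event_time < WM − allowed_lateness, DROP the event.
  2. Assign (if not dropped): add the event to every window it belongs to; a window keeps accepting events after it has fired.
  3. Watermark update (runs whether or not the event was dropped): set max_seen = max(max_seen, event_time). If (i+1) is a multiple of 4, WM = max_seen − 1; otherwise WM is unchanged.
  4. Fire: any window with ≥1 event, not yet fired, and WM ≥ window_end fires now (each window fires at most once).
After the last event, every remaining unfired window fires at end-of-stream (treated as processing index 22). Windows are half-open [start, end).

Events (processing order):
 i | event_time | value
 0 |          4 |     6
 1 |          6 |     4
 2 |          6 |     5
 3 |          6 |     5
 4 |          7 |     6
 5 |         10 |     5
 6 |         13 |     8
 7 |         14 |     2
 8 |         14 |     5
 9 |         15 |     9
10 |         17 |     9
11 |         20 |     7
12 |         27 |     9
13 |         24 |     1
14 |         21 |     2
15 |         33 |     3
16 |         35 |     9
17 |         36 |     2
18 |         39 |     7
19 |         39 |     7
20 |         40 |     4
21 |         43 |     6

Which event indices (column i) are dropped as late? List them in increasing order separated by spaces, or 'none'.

i=0 t=4 v=6: → [0,9); WM=−∞
i=1 t=6 v=4: → [0,9); WM=−∞
i=2 t=6 v=5: → [0,9); WM=−∞
i=3 t=6 v=5: → [0,9); WM=5
i=4 t=7 v=6: → [0,9); WM=5
i=5 t=10 v=5: → [9,18); WM=5
i=6 t=13 v=8: → [9,18); WM=5
i=7 t=14 v=2: → [9,18); WM=13; [0,9) fires=5
i=8 t=14 v=5: → [9,18); WM=13
i=9 t=15 v=9: → [9,18); WM=13
i=10 t=17 v=9: → [9,18); WM=13
i=11 t=20 v=7: → [18,27); WM=19; [9,18) fires=6
i=12 t=27 v=9: → [27,36); WM=19
i=13 t=24 v=1: → [18,27); WM=19
i=14 t=21 v=2: → [18,27); WM=19
i=15 t=33 v=3: → [27,36); WM=32; [18,27) fires=3
i=16 t=35 v=9: → [27,36); WM=32
i=17 t=36 v=2: → [36,45); WM=32
i=18 t=39 v=7: → [36,45); WM=32
i=19 t=39 v=7: → [36,45); WM=38; [27,36) fires=3
i=20 t=40 v=4: → [36,45); WM=38
i=21 t=43 v=6: → [36,45); WM=38

none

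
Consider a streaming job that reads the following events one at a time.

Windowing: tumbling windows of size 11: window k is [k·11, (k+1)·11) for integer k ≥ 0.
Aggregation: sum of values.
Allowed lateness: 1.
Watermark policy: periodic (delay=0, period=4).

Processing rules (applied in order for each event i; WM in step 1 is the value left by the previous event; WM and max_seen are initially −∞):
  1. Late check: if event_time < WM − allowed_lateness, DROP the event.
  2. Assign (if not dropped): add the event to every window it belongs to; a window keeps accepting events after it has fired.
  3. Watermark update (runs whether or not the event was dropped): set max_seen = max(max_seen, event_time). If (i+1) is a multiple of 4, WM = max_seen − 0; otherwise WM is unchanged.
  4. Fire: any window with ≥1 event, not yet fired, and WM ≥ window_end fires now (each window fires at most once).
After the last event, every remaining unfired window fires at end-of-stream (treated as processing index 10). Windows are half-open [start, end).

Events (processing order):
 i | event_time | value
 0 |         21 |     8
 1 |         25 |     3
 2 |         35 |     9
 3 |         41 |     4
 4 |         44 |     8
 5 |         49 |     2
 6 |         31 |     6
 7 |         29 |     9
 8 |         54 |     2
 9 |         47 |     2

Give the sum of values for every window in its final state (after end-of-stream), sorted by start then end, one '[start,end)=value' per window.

[11,22)=8 [22,33)=3 [33,44)=13 [44,55)=12

i=0 t=21 v=8: → [11,22); WM=−∞
i=1 t=25 v=3: → [22,33); WM=−∞
i=2 t=35 v=9: → [33,44); WM=−∞
i=3 t=41 v=4: → [33,44); WM=41; [11,22) fires=8 [22,33) fires=3
i=4 t=44 v=8: → [44,55); WM=41
i=5 t=49 v=2: → [44,55); WM=41
i=6 t=31 v=6: DROP (t<41-1); WM=41
i=7 t=29 v=9: DROP (t<41-1); WM=49; [33,44) fires=13
i=8 t=54 v=2: → [44,55); WM=49
i=9 t=47 v=2: DROP (t<49-1); WM=49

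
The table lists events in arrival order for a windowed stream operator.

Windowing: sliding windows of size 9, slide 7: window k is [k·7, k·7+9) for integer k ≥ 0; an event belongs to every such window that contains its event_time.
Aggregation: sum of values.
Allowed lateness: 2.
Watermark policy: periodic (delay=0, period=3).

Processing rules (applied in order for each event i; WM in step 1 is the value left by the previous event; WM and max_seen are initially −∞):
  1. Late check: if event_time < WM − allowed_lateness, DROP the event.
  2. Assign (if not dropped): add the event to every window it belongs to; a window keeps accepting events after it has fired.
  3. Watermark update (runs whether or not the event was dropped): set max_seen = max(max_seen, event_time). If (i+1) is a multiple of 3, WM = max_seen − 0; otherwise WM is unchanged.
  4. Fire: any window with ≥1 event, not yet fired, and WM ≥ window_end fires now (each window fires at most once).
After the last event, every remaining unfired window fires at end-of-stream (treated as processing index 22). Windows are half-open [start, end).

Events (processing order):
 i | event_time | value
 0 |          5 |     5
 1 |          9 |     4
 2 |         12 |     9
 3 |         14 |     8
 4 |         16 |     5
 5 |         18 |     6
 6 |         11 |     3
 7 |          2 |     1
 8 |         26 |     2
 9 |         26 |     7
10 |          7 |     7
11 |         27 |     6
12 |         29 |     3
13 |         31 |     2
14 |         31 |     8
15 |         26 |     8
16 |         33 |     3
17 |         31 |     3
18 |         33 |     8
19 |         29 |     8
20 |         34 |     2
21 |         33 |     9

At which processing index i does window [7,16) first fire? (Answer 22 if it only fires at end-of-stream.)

i=0 t=5 v=5: → [0,9); WM=−∞
i=1 t=9 v=4: → [7,16); WM=−∞
i=2 t=12 v=9: → [7,16); WM=12; [0,9) fires=5
i=3 t=14 v=8: → [14,23),[7,16); WM=12
i=4 t=16 v=5: → [14,23); WM=12
i=5 t=18 v=6: → [14,23); WM=18; [7,16) fires=21
i=6 t=11 v=3: DROP (t<18-2); WM=18
i=7 t=2 v=1: DROP (t<18-2); WM=18
i=8 t=26 v=2: → [21,30); WM=26; [14,23) fires=19
i=9 t=26 v=7: → [21,30); WM=26
i=10 t=7 v=7: DROP (t<26-2); WM=26
i=11 t=27 v=6: → [21,30); WM=27
i=12 t=29 v=3: → [28,37),[21,30); WM=27
i=13 t=31 v=2: → [28,37); WM=27
i=14 t=31 v=8: → [28,37); WM=31; [21,30) fires=18
i=15 t=26 v=8: DROP (t<31-2); WM=31
i=16 t=33 v=3: → [28,37); WM=31
i=17 t=31 v=3: → [28,37); WM=33
i=18 t=33 v=8: → [28,37); WM=33
i=19 t=29 v=8: DROP (t<33-2); WM=33
i=20 t=34 v=2: → [28,37); WM=34
i=21 t=33 v=9: → [28,37); WM=34

5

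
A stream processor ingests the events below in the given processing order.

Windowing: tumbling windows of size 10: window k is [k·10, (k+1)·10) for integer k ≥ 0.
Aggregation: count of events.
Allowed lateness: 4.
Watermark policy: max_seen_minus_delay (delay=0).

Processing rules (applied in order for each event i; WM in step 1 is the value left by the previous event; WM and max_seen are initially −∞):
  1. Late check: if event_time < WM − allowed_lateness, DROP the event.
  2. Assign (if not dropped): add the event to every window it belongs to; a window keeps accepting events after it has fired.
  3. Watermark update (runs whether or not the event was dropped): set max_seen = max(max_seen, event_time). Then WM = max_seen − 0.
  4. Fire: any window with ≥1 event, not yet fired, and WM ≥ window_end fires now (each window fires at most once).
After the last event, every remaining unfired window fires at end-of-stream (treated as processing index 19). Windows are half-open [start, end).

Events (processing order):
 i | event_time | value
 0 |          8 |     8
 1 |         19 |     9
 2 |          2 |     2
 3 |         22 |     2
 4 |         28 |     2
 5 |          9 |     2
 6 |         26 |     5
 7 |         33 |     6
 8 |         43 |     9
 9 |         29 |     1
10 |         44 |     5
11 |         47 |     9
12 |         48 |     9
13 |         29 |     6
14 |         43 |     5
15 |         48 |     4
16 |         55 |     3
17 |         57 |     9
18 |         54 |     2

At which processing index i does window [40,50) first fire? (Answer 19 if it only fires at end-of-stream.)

i=0 t=8 v=8: → [0,10); WM=8
i=1 t=19 v=9: → [10,20); WM=19; [0,10) fires=1
i=2 t=2 v=2: DROP (t<19-4); WM=19
i=3 t=22 v=2: → [20,30); WM=22; [10,20) fires=1
i=4 t=28 v=2: → [20,30); WM=28
i=5 t=9 v=2: DROP (t<28-4); WM=28
i=6 t=26 v=5: → [20,30); WM=28
i=7 t=33 v=6: → [30,40); WM=33; [20,30) fires=3
i=8 t=43 v=9: → [40,50); WM=43; [30,40) fires=1
i=9 t=29 v=1: DROP (t<43-4); WM=43
i=10 t=44 v=5: → [40,50); WM=44
i=11 t=47 v=9: → [40,50); WM=47
i=12 t=48 v=9: → [40,50); WM=48
i=13 t=29 v=6: DROP (t<48-4); WM=48
i=14 t=43 v=5: DROP (t<48-4); WM=48
i=15 t=48 v=4: → [40,50); WM=48
i=16 t=55 v=3: → [50,60); WM=55; [40,50) fires=5
i=17 t=57 v=9: → [50,60); WM=57
i=18 t=54 v=2: → [50,60); WM=57

16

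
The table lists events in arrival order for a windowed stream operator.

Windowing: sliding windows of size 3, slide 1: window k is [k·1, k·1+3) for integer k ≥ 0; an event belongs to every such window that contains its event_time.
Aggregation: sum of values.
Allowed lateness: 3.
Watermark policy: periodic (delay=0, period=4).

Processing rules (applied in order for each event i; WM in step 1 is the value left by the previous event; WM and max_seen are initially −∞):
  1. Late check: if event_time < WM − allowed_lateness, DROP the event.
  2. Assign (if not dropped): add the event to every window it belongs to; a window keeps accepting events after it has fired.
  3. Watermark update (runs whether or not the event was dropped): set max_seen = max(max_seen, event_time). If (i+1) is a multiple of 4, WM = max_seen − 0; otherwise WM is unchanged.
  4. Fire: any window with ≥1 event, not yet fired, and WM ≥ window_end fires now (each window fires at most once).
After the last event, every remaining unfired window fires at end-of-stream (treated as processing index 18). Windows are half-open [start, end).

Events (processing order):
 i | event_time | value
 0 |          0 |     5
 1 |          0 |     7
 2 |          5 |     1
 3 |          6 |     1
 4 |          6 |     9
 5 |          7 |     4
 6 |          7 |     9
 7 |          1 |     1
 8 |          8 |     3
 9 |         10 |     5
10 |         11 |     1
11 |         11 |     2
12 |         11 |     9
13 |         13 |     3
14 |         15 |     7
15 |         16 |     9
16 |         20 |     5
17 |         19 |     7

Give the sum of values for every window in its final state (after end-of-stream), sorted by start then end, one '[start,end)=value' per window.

i=0 t=0 v=5: → [0,3); WM=−∞
i=1 t=0 v=7: → [0,3); WM=−∞
i=2 t=5 v=1: → [5,8),[4,7),[3,6); WM=−∞
i=3 t=6 v=1: → [6,9),[5,8),[4,7); WM=6; [0,3) fires=12 [3,6) fires=1
i=4 t=6 v=9: → [6,9),[5,8),[4,7); WM=6
i=5 t=7 v=4: → [7,10),[6,9),[5,8); WM=6
i=6 t=7 v=9: → [7,10),[6,9),[5,8); WM=6
i=7 t=1 v=1: DROP (t<6-3); WM=7; [4,7) fires=11
i=8 t=8 v=3: → [8,11),[7,10),[6,9); WM=7
i=9 t=10 v=5: → [10,13),[9,12),[8,11); WM=7
i=10 t=11 v=1: → [11,14),[10,13),[9,12); WM=7
i=11 t=11 v=2: → [11,14),[10,13),[9,12); WM=11; [5,8) fires=24 [6,9) fires=26 [7,10) fires=16 [8,11) fires=8
i=12 t=11 v=9: → [11,14),[10,13),[9,12); WM=11
i=13 t=13 v=3: → [13,16),[12,15),[11,14); WM=11
i=14 t=15 v=7: → [15,18),[14,17),[13,16); WM=11
i=15 t=16 v=9: → [16,19),[15,18),[14,17); WM=16; [9,12) fires=17 [10,13) fires=17 [11,14) fires=15 [12,15) fires=3 [13,16) fires=10
i=16 t=20 v=5: → [20,23),[19,22),[18,21); WM=16
i=17 t=19 v=7: → [19,22),[18,21),[17,20); WM=16

[0,3)=12 [3,6)=1 [4,7)=11 [5,8)=24 [6,9)=26 [7,10)=16 [8,11)=8 [9,12)=17 [10,13)=17 [11,14)=15 [12,15)=3 [13,16)=10 [14,17)=16 [15,18)=16 [16,19)=9 [17,20)=7 [18,21)=12 [19,22)=12 [20,23)=5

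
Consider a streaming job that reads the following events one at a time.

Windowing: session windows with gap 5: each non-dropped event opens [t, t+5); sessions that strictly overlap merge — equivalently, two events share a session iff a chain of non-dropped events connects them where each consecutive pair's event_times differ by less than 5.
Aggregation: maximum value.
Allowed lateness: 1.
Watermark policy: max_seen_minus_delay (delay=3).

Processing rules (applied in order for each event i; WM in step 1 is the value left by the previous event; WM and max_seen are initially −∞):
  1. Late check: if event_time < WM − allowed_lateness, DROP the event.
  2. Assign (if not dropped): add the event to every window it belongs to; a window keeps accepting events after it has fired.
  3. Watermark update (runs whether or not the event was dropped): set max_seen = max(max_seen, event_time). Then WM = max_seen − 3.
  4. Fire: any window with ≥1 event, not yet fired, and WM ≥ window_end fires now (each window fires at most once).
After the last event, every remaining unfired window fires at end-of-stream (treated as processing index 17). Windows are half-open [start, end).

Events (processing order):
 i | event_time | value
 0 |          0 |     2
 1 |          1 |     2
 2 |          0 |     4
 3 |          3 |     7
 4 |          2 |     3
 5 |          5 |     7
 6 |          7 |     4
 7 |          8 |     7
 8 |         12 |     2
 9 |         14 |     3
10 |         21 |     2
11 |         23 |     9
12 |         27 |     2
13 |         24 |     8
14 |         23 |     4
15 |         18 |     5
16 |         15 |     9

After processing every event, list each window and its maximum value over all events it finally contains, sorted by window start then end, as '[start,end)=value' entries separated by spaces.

[0,19)=7 [21,32)=9

i=0 t=0 v=2: → [0,5); WM=-3
i=1 t=1 v=2: → [0,6); WM=-2
i=2 t=0 v=4: → [0,6); WM=-2
i=3 t=3 v=7: → [0,8); WM=0
i=4 t=2 v=3: → [0,8); WM=0
i=5 t=5 v=7: → [0,10); WM=2
i=6 t=7 v=4: → [0,12); WM=4
i=7 t=8 v=7: → [0,13); WM=5
i=8 t=12 v=2: → [0,17); WM=9
i=9 t=14 v=3: → [0,19); WM=11
i=10 t=21 v=2: → [21,26); WM=18
i=11 t=23 v=9: → [21,28); WM=20
i=12 t=27 v=2: → [21,32); WM=24
i=13 t=24 v=8: → [21,32); WM=24
i=14 t=23 v=4: → [21,32); WM=24
i=15 t=18 v=5: DROP (t<24-1); WM=24
i=16 t=15 v=9: DROP (t<24-1); WM=24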